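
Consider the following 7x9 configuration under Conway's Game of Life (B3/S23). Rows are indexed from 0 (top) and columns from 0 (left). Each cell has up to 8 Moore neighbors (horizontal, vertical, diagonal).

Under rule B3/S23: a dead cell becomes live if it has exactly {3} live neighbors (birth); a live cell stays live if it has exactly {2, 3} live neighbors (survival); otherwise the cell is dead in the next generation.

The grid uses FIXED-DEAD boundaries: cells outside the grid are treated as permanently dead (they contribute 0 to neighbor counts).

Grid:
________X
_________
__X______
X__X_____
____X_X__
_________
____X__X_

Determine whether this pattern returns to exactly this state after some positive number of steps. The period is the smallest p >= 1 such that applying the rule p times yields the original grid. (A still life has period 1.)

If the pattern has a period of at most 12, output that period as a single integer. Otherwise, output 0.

Simulating and comparing each generation to the original:
Gen 0 (original, given above): 8 live cells
Gen 1: 2 live cells, differs from original
Gen 2: 0 live cells, differs from original
Gen 3: 0 live cells, differs from original
Gen 4: 0 live cells, differs from original
Gen 5: 0 live cells, differs from original
Gen 6: 0 live cells, differs from original
Gen 7: 0 live cells, differs from original
Gen 8: 0 live cells, differs from original
Gen 9: 0 live cells, differs from original
Gen 10: 0 live cells, differs from original
Gen 11: 0 live cells, differs from original
Gen 12: 0 live cells, differs from original
No period found within 12 steps.

Answer: 0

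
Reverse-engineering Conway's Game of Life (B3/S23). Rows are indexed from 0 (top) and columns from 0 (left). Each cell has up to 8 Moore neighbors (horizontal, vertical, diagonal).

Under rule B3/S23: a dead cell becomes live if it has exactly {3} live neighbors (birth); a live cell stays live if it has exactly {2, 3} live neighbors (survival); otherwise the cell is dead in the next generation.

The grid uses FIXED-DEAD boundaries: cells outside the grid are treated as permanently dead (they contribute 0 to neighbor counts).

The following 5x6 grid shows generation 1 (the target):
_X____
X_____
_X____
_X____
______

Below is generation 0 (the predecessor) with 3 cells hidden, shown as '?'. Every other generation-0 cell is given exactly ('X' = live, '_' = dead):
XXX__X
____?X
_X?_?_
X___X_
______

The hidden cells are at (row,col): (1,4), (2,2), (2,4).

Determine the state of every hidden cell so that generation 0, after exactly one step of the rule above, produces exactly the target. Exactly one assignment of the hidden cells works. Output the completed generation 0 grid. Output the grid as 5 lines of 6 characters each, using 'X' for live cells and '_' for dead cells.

Hidden generation-0 cells (in order): (1,4), (2,2), (2,4).
A hidden cell only influences target cells in its own 3x3 neighborhood. Try each of the 2^3 = 8 assignments, step the completed generation 0 forward once under B3/S23, and compare with the target:
  (1,4)=_ (2,2)=_ (2,4)=_ -> step gives (1,2)='X' but target has '_' -> reject
  (1,4)=_ (2,2)=_ (2,4)=X -> step gives (1,2)='X' but target has '_' -> reject
  (1,4)=_ (2,2)=X (2,4)=_ -> step reproduces the target at every cell -> ACCEPT
  (1,4)=_ (2,2)=X (2,4)=X -> step gives (1,3)='X' but target has '_' -> reject
  (1,4)=X (2,2)=_ (2,4)=_ -> step gives (0,4)='X' but target has '_' -> reject
  (1,4)=X (2,2)=_ (2,4)=X -> step gives (0,4)='X' but target has '_' -> reject
  (1,4)=X (2,2)=X (2,4)=_ -> step gives (0,4)='X' but target has '_' -> reject
  (1,4)=X (2,2)=X (2,4)=X -> step gives (0,4)='X' but target has '_' -> reject
Unique solution: (1,4)=dead, (2,2)=live, (2,4)=dead.
Check: live-neighbor counts of every cell in the completed generation 0:
121121
354221
221222
132201
110111
Applying B3/S23 to generation 0 with these counts gives:
_X____
X_____
_X____
_X____
______
which matches the target exactly.

Answer: XXX__X
_____X
_XX___
X___X_
______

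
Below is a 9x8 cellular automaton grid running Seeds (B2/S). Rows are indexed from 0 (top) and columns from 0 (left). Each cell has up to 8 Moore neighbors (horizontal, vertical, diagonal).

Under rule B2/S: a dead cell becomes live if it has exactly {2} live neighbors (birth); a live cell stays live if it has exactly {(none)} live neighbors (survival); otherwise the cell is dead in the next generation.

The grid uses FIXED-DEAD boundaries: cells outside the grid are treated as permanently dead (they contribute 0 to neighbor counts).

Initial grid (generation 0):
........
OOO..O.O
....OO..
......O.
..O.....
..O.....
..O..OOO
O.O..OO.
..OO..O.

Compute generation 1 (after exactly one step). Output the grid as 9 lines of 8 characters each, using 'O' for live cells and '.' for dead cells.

Simulating step by step:
Generation 0 (given above): 21 live cells
Generation 1: 17 live cells
(generation 1 grid is the final answer)

Answer: O.O...O.
...O....
O.OO...O
...OO...
.O.O....
.....O.O
....O...
........
....O..O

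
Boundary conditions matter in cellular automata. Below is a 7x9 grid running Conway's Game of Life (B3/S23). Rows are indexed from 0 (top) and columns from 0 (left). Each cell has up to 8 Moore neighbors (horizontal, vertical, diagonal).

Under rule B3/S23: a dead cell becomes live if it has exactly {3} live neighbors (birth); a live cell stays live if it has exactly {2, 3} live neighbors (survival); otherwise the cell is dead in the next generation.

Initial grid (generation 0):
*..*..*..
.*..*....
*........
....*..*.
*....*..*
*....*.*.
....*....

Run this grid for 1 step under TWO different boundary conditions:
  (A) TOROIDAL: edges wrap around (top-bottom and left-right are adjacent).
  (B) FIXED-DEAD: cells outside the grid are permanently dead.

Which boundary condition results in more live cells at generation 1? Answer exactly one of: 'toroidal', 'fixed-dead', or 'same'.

Under TOROIDAL boundary, generation 1:
...***...
**.......
.........
*........
*...**.*.
*...***..
....***.*
Population = 18

Under FIXED-DEAD boundary, generation 1:
.........
**.......
.........
.........
....**.**
....***..
.........
Population = 9

Comparison: toroidal=18, fixed-dead=9 -> toroidal

Answer: toroidal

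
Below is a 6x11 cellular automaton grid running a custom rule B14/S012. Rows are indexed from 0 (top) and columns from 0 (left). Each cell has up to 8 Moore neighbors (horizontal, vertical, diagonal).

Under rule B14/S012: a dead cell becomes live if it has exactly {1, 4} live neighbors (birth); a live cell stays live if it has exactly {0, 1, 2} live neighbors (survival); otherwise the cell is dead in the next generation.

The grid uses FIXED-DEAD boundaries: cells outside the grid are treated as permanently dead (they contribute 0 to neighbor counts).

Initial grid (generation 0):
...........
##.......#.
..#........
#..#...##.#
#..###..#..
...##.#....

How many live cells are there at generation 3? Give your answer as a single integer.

Simulating step by step:
Generation 0 (given above): 17 live cells
Generation 1: 29 live cells
..#.....###
##.#....###
.##.#.#....
#...#..##.#
#......##.#
##...##.##.
Generation 2: 27 live cells
..#.#......
#.....#....
#..##.###..
##..#....##
.###..#...#
###.####...
Generation 3: 29 live cells
#.#.#.##...
#..#.###.#.
.#.####.#..
.....#.#..#
....#.....#
#..##..####
Population at generation 3: 29

Answer: 29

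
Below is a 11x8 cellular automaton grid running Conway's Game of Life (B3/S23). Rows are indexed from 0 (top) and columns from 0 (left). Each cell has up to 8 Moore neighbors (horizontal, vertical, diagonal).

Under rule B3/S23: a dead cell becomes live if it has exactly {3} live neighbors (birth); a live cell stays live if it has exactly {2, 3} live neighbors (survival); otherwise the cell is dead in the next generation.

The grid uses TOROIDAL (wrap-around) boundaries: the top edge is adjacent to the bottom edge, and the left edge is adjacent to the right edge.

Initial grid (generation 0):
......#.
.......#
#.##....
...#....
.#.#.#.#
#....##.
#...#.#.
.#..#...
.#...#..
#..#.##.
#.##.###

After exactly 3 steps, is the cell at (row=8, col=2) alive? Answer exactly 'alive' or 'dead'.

Simulating step by step:
Generation 0 (given above): 30 live cells
Generation 1: 32 live cells
#....#..
.......#
..##....
##.#....
#.#..#.#
##......
##..#.#.
##..#...
###..##.
#..#....
####....
Generation 2: 32 live cells
#.#....#
........
####....
#..##..#
..#....#
..#..##.
..#..#..
...##.#.
..####..
...##...
#.###..#
Generation 3: 32 live cells
#.#....#
...#...#
#####..#
....#..#
###.##.#
.###.##.
..#.....
......#.
..#.....
.#......
#.#.#..#

Cell (8,2) at generation 3: 1 -> alive

Answer: alive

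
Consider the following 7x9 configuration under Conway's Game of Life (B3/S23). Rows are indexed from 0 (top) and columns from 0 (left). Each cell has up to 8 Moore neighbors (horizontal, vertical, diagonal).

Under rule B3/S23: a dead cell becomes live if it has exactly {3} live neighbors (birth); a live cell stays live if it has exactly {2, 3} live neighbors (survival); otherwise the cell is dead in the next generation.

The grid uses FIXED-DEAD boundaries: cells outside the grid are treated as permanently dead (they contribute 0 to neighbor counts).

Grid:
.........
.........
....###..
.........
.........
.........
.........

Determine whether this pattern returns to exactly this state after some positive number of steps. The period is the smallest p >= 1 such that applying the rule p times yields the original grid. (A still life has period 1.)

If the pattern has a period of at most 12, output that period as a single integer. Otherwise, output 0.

Answer: 2

Derivation:
Simulating and comparing each generation to the original:
Gen 0 (original, given above): 3 live cells
Gen 1: 3 live cells, differs from original
Gen 2: 3 live cells, MATCHES original -> period = 2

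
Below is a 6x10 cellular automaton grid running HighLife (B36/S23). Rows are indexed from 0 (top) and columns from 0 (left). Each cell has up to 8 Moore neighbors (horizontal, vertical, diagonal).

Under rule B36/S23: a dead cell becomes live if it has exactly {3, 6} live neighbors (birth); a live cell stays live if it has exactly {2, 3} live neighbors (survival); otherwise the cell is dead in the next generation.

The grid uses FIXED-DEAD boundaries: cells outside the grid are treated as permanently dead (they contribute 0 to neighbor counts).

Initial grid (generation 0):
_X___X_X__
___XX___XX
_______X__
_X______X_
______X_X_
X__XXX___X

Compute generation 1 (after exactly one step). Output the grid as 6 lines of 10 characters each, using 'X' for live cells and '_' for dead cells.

Simulating step by step:
Generation 0 (given above): 17 live cells
Generation 1: 16 live cells
(generation 1 grid is the final answer)

Answer: ____X___X_
____X_XXX_
_______X_X
________X_
____XX_XXX
____XX____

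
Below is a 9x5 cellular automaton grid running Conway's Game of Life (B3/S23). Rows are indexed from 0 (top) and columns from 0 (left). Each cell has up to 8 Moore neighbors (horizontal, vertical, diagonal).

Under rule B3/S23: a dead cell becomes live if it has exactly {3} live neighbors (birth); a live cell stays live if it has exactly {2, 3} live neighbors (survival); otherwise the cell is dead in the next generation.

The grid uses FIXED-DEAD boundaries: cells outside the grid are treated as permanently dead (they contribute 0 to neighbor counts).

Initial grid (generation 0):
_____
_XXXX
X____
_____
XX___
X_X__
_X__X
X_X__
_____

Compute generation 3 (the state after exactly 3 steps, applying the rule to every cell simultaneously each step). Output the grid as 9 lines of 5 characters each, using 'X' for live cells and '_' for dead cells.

Simulating step by step:
Generation 0 (given above): 13 live cells
Generation 1: 18 live cells
__XX_
_XXX_
_XXX_
XX___
XX___
X_X__
X_XX_
_X___
_____
Generation 2: 13 live cells
_X_X_
____X
___X_
_____
__X__
X_XX_
X_XX_
_XX__
_____
Generation 3: 10 live cells
(generation 3 grid is the final answer)

Answer: _____
__XXX
_____
_____
_XXX_
_____
X____
_XXX_
_____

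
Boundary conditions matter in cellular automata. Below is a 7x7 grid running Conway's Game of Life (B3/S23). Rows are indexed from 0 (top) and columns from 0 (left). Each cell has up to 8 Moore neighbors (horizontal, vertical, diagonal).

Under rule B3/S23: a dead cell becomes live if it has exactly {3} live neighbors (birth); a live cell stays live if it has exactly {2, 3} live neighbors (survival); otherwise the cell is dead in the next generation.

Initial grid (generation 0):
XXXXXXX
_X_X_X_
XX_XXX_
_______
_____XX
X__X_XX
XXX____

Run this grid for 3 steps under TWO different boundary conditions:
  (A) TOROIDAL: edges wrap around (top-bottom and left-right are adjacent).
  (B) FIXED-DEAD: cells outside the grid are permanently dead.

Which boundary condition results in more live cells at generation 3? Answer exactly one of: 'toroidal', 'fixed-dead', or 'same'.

Answer: toroidal

Derivation:
Under TOROIDAL boundary, generation 3:
______X
XX___X_
XX___XX
_XX_XXX
__XX__X
__X___X
___X__X
Population = 20

Under FIXED-DEAD boundary, generation 3:
_______
_______
_____XX
_______
___XX__
__X____
__XXXX_
Population = 9

Comparison: toroidal=20, fixed-dead=9 -> toroidal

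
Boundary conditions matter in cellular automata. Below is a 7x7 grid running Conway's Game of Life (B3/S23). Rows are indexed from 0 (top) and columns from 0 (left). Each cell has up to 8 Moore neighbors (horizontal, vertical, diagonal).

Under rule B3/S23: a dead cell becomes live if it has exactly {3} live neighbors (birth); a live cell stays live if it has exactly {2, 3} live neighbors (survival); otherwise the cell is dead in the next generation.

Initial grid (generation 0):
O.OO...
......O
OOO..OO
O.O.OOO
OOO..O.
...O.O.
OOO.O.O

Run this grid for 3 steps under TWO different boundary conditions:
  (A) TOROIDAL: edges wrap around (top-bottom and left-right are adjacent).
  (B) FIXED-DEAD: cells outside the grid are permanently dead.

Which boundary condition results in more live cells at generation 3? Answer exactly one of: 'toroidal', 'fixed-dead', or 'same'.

Answer: toroidal

Derivation:
Under TOROIDAL boundary, generation 3:
..OO...
..OOO..
.OOOOO.
.OO.OO.
O....O.
.O.O...
....O..
Population = 19

Under FIXED-DEAD boundary, generation 3:
..O....
.O.O...
....O..
.OO.OO.
...O..O
..O....
....OOO
Population = 14

Comparison: toroidal=19, fixed-dead=14 -> toroidal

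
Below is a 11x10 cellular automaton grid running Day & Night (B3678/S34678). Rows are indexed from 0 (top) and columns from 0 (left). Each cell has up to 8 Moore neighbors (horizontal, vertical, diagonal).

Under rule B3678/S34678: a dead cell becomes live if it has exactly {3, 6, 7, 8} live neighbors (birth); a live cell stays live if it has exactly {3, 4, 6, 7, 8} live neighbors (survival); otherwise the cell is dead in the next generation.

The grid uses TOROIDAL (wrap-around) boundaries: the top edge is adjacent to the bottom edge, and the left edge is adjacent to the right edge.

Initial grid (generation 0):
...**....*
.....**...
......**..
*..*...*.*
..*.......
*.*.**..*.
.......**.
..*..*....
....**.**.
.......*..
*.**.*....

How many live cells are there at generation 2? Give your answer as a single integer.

Answer: 29

Derivation:
Simulating step by step:
Generation 0 (given above): 30 live cells
Generation 1: 32 live cells
..***.*...
....****..
.....****.
......*.*.
*...*...*.
.*.*...*.*
.*.****..*
....*.....
..........
...*.*..*.
...*......
Generation 2: 29 live cells
...**.**..
....***.*.
....*.***.
......***.
........*.
...*..*..*
...***..*.
...**.....
....*.....
....*.....
...*.*....
Population at generation 2: 29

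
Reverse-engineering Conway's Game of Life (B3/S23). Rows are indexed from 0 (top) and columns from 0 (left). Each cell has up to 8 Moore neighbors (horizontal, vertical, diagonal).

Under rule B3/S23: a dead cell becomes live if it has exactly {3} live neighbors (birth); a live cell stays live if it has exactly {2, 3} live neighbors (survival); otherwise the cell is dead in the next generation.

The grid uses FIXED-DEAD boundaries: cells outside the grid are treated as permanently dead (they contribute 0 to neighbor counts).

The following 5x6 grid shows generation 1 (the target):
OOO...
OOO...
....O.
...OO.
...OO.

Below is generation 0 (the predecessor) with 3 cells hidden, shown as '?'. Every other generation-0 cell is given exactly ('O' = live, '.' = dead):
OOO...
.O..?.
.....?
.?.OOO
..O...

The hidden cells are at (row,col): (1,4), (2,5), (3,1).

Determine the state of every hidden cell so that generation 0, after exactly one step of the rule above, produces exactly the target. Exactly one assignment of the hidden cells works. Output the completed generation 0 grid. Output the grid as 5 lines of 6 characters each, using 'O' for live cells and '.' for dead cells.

Answer: OOO...
.O....
......
...OOO
..O...

Derivation:
Hidden generation-0 cells (in order): (1,4), (2,5), (3,1).
A hidden cell only influences target cells in its own 3x3 neighborhood. Try each of the 2^3 = 8 assignments, step the completed generation 0 forward once under B3/S23, and compare with the target:
  (1,4)=. (2,5)=. (3,1)=. -> step reproduces the target at every cell -> ACCEPT
  (1,4)=. (2,5)=. (3,1)=O -> step gives (2,2)='O' but target has '.' -> reject
  (1,4)=. (2,5)=O (3,1)=. -> step gives (2,4)='.' but target has 'O' -> reject
  (1,4)=. (2,5)=O (3,1)=O -> step gives (2,2)='O' but target has '.' -> reject
  (1,4)=O (2,5)=. (3,1)=. -> step gives (2,3)='O' but target has '.' -> reject
  (1,4)=O (2,5)=. (3,1)=O -> step gives (2,2)='O' but target has '.' -> reject
  (1,4)=O (2,5)=O (3,1)=. -> step gives (2,3)='O' but target has '.' -> reject
  (1,4)=O (2,5)=O (3,1)=O -> step gives (2,2)='O' but target has '.' -> reject
Unique solution: (1,4)=dead, (2,5)=dead, (3,1)=dead.
Check: live-neighbor counts of every cell in the completed generation 0:
232100
333100
112232
012221
011332
Applying B3/S23 to generation 0 with these counts gives:
OOO...
OOO...
....O.
...OO.
...OO.
which matches the target exactly.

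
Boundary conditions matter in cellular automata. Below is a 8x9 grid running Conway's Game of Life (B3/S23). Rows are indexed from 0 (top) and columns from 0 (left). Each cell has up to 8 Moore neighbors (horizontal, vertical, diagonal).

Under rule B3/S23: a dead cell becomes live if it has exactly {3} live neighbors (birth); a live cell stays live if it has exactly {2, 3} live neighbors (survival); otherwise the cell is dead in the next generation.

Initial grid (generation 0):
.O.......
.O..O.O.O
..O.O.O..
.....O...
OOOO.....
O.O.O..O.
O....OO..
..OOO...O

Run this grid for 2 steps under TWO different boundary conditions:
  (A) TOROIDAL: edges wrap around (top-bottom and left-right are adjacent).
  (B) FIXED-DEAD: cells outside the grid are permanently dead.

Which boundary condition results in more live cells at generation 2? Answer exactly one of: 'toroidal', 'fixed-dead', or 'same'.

Answer: toroidal

Derivation:
Under TOROIDAL boundary, generation 2:
.....O...
OO.....O.
.O....OOO
..O...OOO
O.O...O.O
O.O......
O......O.
O......O.
Population = 22

Under FIXED-DEAD boundary, generation 2:
..O......
..OOO.OO.
......OO.
..O...O..
..O...O..
..O....O.
.OO....O.
...OOO...
Population = 20

Comparison: toroidal=22, fixed-dead=20 -> toroidal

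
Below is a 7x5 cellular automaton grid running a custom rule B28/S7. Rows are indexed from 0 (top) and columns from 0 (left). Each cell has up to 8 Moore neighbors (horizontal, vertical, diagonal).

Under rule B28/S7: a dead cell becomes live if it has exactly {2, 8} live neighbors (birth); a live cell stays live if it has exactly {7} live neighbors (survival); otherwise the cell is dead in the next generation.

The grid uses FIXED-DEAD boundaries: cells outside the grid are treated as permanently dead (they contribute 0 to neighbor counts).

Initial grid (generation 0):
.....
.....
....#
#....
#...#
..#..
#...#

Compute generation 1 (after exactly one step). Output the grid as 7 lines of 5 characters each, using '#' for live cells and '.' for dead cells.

Answer: .....
.....
.....
.#.##
...#.
#...#
.#.#.

Derivation:
Simulating step by step:
Generation 0 (given above): 7 live cells
Generation 1: 8 live cells
(generation 1 grid is the final answer)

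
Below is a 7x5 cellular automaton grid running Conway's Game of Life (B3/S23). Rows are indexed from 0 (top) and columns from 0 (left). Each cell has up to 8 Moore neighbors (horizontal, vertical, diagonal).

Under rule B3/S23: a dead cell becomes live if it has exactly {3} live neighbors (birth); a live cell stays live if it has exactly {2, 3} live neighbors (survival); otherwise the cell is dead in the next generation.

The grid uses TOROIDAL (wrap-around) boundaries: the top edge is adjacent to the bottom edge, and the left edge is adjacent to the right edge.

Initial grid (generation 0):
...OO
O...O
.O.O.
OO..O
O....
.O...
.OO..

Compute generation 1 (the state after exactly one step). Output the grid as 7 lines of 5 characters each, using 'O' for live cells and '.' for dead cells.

Simulating step by step:
Generation 0 (given above): 13 live cells
Generation 1: 20 live cells
(generation 1 grid is the final answer)

Answer: .OOOO
O.O..
.OOO.
.OO.O
....O
OOO..
OOOO.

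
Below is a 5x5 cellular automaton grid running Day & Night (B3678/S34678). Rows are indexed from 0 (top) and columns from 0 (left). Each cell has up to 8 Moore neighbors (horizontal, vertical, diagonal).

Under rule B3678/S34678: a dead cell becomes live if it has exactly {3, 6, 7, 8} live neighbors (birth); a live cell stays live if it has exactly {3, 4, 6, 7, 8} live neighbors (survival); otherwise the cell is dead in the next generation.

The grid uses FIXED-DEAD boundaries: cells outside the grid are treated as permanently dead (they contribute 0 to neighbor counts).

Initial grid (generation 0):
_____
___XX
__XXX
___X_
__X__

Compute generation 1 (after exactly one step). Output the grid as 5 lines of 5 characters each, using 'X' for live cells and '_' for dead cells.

Simulating step by step:
Generation 0 (given above): 7 live cells
Generation 1: 7 live cells
(generation 1 grid is the final answer)

Answer: _____
__XXX
__X_X
___XX
_____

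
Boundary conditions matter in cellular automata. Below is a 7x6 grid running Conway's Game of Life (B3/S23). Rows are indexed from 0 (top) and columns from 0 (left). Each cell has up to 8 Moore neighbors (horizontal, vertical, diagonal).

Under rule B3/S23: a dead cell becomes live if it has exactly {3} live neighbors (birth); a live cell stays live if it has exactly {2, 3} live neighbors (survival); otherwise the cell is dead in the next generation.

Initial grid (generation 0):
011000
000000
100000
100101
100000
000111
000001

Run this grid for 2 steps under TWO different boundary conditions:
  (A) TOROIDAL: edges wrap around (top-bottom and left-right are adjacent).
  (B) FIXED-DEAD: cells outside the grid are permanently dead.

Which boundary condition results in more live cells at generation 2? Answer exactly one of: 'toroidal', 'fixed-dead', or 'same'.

Under TOROIDAL boundary, generation 2:
111000
100000
000001
010010
000000
001000
110100
Population = 11

Under FIXED-DEAD boundary, generation 2:
000000
000000
110000
000000
000001
000001
000011
Population = 6

Comparison: toroidal=11, fixed-dead=6 -> toroidal

Answer: toroidal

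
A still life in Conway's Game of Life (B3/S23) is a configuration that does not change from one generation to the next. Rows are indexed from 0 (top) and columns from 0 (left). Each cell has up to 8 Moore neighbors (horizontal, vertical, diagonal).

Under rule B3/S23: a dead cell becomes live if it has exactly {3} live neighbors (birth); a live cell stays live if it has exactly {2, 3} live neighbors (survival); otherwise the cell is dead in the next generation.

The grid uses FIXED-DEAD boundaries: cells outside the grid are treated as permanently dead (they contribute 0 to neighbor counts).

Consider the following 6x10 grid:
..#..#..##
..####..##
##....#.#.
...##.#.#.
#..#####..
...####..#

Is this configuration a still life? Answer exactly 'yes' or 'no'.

Compute generation 1 and compare to generation 0 (given above):
Generation 1:
..#..#..##
..#####...
.#....#.#.
####....#.
..#.....#.
...#...#..
Cell (1,6) differs: gen0=0 vs gen1=1 -> NOT a still life.

Answer: no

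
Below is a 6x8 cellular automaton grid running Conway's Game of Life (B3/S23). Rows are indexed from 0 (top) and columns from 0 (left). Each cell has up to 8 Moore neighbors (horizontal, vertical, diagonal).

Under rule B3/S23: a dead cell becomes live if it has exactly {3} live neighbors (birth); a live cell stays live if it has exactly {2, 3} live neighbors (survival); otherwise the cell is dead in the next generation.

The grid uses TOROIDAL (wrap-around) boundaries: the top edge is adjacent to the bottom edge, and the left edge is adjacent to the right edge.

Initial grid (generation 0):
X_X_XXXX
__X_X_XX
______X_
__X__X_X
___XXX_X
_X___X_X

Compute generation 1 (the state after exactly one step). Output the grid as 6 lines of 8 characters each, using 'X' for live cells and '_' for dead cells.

Answer: __X_X___
XX__X___
___X____
___X_X_X
__XX_X_X
_XX_____

Derivation:
Simulating step by step:
Generation 0 (given above): 21 live cells
Generation 1: 15 live cells
(generation 1 grid is the final answer)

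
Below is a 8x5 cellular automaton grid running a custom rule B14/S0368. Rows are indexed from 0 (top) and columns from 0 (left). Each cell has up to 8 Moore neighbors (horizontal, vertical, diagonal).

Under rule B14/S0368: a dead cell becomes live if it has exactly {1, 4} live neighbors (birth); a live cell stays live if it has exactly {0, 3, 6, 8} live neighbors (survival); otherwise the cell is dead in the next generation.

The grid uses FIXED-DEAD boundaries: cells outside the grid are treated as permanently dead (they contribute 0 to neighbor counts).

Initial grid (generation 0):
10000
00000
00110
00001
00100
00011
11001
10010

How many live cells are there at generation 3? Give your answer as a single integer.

Simulating step by step:
Generation 0 (given above): 12 live cells
Generation 1: 11 live cells
11000
10001
01000
00010
01010
00010
00011
00000
Generation 2: 17 live cells
00111
11011
00000
00100
11100
11111
00000
00100
Generation 3: 15 live cells
00101
00101
00000
01000
11000
10010
01110
01110
Population at generation 3: 15

Answer: 15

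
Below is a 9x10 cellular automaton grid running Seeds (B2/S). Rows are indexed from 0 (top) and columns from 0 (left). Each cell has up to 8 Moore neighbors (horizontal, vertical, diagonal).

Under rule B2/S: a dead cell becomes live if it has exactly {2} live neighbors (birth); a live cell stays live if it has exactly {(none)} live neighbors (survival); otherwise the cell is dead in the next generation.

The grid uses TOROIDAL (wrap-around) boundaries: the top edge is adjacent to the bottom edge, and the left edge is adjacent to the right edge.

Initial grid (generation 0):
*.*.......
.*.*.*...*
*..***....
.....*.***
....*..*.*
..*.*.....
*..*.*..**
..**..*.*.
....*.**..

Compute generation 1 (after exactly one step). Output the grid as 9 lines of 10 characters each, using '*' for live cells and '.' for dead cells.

Simulating step by step:
Generation 0 (given above): 31 live cells
Generation 1: 15 live cells
(generation 1 grid is the final answer)

Answer: .......***
......*...
.*.....*..
..........
*.........
.*....**..
......*...
**........
........**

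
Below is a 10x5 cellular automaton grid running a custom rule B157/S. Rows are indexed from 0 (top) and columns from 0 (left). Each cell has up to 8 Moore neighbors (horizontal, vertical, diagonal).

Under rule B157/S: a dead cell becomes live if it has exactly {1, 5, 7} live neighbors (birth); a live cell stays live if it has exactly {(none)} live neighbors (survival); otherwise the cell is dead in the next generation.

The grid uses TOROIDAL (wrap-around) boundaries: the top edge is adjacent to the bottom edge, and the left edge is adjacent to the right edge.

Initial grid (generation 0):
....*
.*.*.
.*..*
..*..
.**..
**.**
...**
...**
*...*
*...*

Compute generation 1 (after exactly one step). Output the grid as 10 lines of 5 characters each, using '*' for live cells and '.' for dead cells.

Answer: .....
.....
.....
....*
.....
..*..
*....
.*...
..*..
.....

Derivation:
Simulating step by step:
Generation 0 (given above): 20 live cells
Generation 1: 5 live cells
(generation 1 grid is the final answer)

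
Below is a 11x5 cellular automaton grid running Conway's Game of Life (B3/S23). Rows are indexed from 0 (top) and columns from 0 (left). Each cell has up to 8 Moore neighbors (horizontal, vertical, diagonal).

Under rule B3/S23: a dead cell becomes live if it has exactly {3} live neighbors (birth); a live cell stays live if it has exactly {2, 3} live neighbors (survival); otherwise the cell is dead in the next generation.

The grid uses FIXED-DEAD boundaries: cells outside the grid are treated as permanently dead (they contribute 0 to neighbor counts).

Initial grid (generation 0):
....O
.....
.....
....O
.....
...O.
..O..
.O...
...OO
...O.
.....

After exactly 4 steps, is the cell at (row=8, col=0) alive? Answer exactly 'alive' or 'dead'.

Answer: dead

Derivation:
Simulating step by step:
Generation 0 (given above): 8 live cells
Generation 1: 8 live cells
.....
.....
.....
.....
.....
.....
..O..
..OO.
..OOO
...OO
.....
Generation 2: 6 live cells
.....
.....
.....
.....
.....
.....
..OO.
.O..O
.....
..O.O
.....
Generation 3: 5 live cells
.....
.....
.....
.....
.....
.....
..OO.
..OO.
...O.
.....
.....
Generation 4: 5 live cells
.....
.....
.....
.....
.....
.....
..OO.
....O
..OO.
.....
.....

Cell (8,0) at generation 4: 0 -> dead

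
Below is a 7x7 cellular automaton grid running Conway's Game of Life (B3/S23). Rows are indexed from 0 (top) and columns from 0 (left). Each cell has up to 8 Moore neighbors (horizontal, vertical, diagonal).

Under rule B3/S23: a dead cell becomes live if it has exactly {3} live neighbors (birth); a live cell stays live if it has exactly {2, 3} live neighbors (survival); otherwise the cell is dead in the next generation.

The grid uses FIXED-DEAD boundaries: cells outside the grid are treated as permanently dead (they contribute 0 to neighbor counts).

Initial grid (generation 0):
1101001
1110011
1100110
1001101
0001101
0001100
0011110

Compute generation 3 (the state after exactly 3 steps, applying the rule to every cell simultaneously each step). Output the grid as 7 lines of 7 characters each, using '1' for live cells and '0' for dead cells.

Simulating step by step:
Generation 0 (given above): 26 live cells
Generation 1: 12 live cells
1000011
0001001
0000000
1110001
0010000
0000000
0010010
Generation 2: 9 live cells
0000011
0000011
0110000
0110000
0010000
0000000
0000000
Generation 3: 9 live cells
(generation 3 grid is the final answer)

Answer: 0000011
0000011
0110000
0001000
0110000
0000000
0000000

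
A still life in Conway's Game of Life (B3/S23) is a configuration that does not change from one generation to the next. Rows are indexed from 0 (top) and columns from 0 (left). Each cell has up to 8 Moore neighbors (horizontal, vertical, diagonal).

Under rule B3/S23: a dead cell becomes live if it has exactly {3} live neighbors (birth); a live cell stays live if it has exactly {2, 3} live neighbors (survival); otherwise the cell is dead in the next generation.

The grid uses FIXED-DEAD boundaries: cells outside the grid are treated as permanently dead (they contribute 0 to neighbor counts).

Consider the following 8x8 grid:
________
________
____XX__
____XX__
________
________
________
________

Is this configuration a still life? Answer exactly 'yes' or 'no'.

Compute generation 1 and compare to generation 0 (given above):
Generation 1:
________
________
____XX__
____XX__
________
________
________
________
The grids are IDENTICAL -> still life.

Answer: yes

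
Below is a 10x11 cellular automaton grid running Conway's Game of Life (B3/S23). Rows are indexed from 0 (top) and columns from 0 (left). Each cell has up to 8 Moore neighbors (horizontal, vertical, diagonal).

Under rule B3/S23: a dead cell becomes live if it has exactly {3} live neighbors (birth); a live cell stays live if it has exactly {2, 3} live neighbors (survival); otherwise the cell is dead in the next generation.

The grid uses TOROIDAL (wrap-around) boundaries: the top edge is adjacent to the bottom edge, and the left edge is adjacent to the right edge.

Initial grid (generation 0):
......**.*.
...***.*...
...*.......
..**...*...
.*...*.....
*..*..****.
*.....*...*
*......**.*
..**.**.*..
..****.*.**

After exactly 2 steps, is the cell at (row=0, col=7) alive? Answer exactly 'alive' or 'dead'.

Answer: alive

Derivation:
Simulating step by step:
Generation 0 (given above): 38 live cells
Generation 1: 37 live cells
..*....*.**
...***.**..
......*....
..***......
.*.**......
**...*****.
.*....*....
**...*..*.*
***..*.....
..*......**
Generation 2: 38 live cells
..*.*.**..*
...***.***.
..*...**...
..*.**.....
**....***..
**..*****..
..*........
.....**...*
..*........
..**....**.

Cell (0,7) at generation 2: 1 -> alive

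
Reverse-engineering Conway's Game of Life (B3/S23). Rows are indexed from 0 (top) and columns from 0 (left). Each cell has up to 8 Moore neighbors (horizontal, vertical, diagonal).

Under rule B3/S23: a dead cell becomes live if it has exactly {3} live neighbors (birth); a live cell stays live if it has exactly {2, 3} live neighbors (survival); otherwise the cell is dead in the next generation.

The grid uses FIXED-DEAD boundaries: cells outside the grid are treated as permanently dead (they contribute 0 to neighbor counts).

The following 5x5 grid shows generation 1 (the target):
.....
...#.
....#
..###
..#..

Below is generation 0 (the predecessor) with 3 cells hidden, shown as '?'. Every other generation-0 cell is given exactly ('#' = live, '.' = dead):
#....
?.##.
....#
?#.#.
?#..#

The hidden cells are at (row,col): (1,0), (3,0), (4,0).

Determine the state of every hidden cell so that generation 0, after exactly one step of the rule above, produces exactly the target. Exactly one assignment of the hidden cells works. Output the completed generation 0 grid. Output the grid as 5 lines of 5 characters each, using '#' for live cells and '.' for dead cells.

Hidden generation-0 cells (in order): (1,0), (3,0), (4,0).
A hidden cell only influences target cells in its own 3x3 neighborhood. Try each of the 2^3 = 8 assignments, step the completed generation 0 forward once under B3/S23, and compare with the target:
  (1,0)=. (3,0)=. (4,0)=. -> step reproduces the target at every cell -> ACCEPT
  (1,0)=. (3,0)=. (4,0)=# -> step gives (3,0)='#' but target has '.' -> reject
  (1,0)=. (3,0)=# (4,0)=. -> step gives (2,1)='#' but target has '.' -> reject
  (1,0)=. (3,0)=# (4,0)=# -> step gives (2,1)='#' but target has '.' -> reject
  (1,0)=# (3,0)=. (4,0)=. -> step gives (0,1)='#' but target has '.' -> reject
  (1,0)=# (3,0)=. (4,0)=# -> step gives (0,1)='#' but target has '.' -> reject
  (1,0)=# (3,0)=# (4,0)=. -> step gives (0,1)='#' but target has '.' -> reject
  (1,0)=# (3,0)=# (4,0)=# -> step gives (0,1)='#' but target has '.' -> reject
Unique solution: (1,0)=dead, (3,0)=dead, (4,0)=dead.
Check: live-neighbor counts of every cell in the completed generation 0:
02221
12122
12442
21323
21321
Applying B3/S23 to generation 0 with these counts gives:
.....
...#.
....#
..###
..#..
which matches the target exactly.

Answer: #....
..##.
....#
.#.#.
.#..#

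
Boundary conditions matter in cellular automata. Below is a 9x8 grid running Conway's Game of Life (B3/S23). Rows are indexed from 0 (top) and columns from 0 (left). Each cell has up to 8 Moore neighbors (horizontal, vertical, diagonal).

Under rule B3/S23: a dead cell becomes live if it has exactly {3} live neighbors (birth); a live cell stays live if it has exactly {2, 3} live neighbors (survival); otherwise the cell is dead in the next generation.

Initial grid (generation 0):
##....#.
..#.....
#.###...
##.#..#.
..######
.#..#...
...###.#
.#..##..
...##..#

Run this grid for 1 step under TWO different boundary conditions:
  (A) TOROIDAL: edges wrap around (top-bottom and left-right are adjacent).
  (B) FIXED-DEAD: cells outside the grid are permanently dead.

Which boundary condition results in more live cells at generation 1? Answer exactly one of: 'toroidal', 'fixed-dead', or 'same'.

Answer: toroidal

Derivation:
Under TOROIDAL boundary, generation 1:
####...#
#.#....#
#...#..#
#.....#.
......##
#......#
#.##..#.
#.#.....
.####.##
Population = 29

Under FIXED-DEAD boundary, generation 1:
.#......
#.#.....
#...#...
#.....##
#.....##
.......#
..##..#.
..#.....
...###..
Population = 19

Comparison: toroidal=29, fixed-dead=19 -> toroidal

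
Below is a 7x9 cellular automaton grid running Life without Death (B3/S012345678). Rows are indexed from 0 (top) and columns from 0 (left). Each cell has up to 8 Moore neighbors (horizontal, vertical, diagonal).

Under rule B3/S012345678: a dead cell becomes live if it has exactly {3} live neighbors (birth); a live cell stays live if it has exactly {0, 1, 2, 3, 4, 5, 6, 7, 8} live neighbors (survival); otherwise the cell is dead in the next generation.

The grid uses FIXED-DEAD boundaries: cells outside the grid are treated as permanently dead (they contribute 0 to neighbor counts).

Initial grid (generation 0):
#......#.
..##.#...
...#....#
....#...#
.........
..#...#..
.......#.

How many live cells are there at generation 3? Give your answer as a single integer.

Answer: 25

Derivation:
Simulating step by step:
Generation 0 (given above): 12 live cells
Generation 1: 14 live cells
#......#.
..####...
..##....#
....#...#
.........
..#...#..
.......#.
Generation 2: 19 live cells
#..##..#.
.#####...
..##.#..#
...##...#
.........
..#...#..
.......#.
Generation 3: 25 live cells
##.###.#.
.######..
.###.#..#
..###...#
...#.....
..#...#..
.......#.
Population at generation 3: 25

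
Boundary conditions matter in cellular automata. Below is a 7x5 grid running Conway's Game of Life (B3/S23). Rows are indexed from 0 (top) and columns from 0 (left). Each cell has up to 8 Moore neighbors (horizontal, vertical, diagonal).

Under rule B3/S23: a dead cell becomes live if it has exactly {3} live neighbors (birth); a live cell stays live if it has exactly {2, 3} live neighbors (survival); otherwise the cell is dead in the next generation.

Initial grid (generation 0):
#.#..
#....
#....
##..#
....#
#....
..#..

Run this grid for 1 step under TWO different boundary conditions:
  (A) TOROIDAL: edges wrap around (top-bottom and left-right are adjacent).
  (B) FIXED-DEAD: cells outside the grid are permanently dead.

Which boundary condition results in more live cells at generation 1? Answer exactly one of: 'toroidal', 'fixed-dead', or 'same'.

Answer: fixed-dead

Derivation:
Under TOROIDAL boundary, generation 1:
.....
#...#
.....
.#..#
.#..#
.....
.....
Population = 6

Under FIXED-DEAD boundary, generation 1:
.#...
#....
#....
##...
##...
.....
.....
Population = 7

Comparison: toroidal=6, fixed-dead=7 -> fixed-dead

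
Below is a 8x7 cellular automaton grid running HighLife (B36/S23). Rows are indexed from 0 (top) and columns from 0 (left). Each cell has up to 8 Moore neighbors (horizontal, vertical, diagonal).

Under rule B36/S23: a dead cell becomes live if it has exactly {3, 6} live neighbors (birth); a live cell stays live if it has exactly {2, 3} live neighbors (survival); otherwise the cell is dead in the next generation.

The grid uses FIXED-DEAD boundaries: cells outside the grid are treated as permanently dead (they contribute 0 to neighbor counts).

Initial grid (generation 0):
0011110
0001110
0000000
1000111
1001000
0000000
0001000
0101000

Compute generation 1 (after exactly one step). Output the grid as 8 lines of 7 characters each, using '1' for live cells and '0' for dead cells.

Answer: 0010010
0010010
0001001
0000110
0000110
0000000
0010000
0010000

Derivation:
Simulating step by step:
Generation 0 (given above): 16 live cells
Generation 1: 12 live cells
(generation 1 grid is the final answer)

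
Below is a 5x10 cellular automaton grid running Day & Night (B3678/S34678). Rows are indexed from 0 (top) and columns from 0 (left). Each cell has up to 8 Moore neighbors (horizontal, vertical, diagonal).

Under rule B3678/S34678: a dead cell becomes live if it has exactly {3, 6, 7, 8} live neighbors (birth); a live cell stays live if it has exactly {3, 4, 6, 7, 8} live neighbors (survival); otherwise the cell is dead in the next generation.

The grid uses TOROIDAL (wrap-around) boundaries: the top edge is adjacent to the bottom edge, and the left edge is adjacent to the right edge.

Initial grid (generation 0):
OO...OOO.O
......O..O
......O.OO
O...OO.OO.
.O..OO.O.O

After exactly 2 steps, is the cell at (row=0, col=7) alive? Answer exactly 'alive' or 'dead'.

Answer: alive

Derivation:
Simulating step by step:
Generation 0 (given above): 21 live cells
Generation 1: 21 live cells
....OO.O.O
......O..O
O.....O.OO
O...OO.O..
OO..O.OOOO
Generation 2: 19 live cells
.....O.OOO
......O..O
O.....O.OO
.....O..OO
O..OOO.O.O

Cell (0,7) at generation 2: 1 -> alive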